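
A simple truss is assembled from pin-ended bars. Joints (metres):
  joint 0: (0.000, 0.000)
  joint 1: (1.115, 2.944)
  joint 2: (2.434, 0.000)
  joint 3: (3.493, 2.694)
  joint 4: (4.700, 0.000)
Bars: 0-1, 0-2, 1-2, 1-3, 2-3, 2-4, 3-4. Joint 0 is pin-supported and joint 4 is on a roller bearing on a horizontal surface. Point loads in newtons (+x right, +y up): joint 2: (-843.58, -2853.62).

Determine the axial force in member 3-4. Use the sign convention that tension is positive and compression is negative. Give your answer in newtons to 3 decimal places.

-1619.355

N=5 nodes, M=7 members, R=3 reactions → 2N=10, M+R=10
member 0 (0-1): L=3.1481, (cx,cy)=(0.3542,0.9352)
member 1 (0-2): L=2.4340, (cx,cy)=(1.0000,0.0000)
member 2 (1-2): L=3.2260, (cx,cy)=(0.4089,-0.9126)
member 3 (1-3): L=2.3911, (cx,cy)=(0.9945,-0.1046)
member 4 (2-3): L=2.8947, (cx,cy)=(0.3658,0.9307)
member 5 (2-4): L=2.2660, (cx,cy)=(1.0000,0.0000)
member 6 (3-4): L=2.9520, (cx,cy)=(0.4089,-0.9126)
solve A·x = −loads:
  F[0-1] = -1471.1777 N (compression)
  F[0-2] = -322.5110 N (compression)
  F[1-2] = +1645.0957 N (tension)
  F[1-3] = -1200.2761 N (compression)
  F[2-3] = +1453.0483 N (tension)
  F[2-4] = +662.1075 N (tension)
  F[3-4] = -1619.3552 N (compression)
  Rx@0 = +843.5800 N
  Ry@0 = +1375.8091 N
  Ry@4 = +1477.8109 N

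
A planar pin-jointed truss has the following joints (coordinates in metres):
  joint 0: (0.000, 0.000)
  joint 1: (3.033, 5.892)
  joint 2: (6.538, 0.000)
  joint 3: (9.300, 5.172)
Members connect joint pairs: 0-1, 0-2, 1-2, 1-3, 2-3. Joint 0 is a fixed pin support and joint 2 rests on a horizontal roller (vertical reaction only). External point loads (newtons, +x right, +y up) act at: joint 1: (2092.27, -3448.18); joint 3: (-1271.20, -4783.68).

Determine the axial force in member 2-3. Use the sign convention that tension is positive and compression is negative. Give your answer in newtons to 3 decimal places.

-5265.577

N=4 nodes, M=5 members, R=3 reactions → 2N=8, M+R=8
member 0 (0-1): L=6.6268, (cx,cy)=(0.4577,0.8891)
member 1 (0-2): L=6.5380, (cx,cy)=(1.0000,0.0000)
member 2 (1-2): L=6.8557, (cx,cy)=(0.5113,-0.8594)
member 3 (1-3): L=6.3082, (cx,cy)=(0.9935,-0.1141)
member 4 (2-3): L=5.8633, (cx,cy)=(0.4711,0.8821)
solve A·x = −loads:
  F[0-1] = +1183.4902 N (tension)
  F[0-2] = +279.4037 N (tension)
  F[1-2] = -5398.1855 N (compression)
  F[1-3] = +1217.1894 N (tension)
  F[2-3] = -5265.5767 N (compression)
  Rx@0 = -821.0700 N
  Ry@0 = -1052.2578 N
  Ry@2 = +9284.1178 N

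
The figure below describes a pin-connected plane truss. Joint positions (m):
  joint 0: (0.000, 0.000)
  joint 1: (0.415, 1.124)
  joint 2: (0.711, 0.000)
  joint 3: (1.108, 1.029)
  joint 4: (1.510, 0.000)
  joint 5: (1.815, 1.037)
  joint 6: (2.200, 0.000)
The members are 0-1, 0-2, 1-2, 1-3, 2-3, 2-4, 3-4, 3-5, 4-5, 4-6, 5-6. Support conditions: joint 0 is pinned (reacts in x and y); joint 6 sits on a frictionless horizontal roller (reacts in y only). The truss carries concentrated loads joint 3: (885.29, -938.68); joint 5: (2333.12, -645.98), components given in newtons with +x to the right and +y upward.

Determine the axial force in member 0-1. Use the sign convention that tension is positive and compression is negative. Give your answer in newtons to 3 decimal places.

996.534

N=7 nodes, M=11 members, R=3 reactions → 2N=14, M+R=14
member 0 (0-1): L=1.1982, (cx,cy)=(0.3464,0.9381)
member 1 (0-2): L=0.7110, (cx,cy)=(1.0000,0.0000)
member 2 (1-2): L=1.1623, (cx,cy)=(0.2547,-0.9670)
member 3 (1-3): L=0.6995, (cx,cy)=(0.9907,-0.1358)
member 4 (2-3): L=1.1029, (cx,cy)=(0.3600,0.9330)
member 5 (2-4): L=0.7990, (cx,cy)=(1.0000,0.0000)
member 6 (3-4): L=1.1047, (cx,cy)=(0.3639,-0.9314)
member 7 (3-5): L=0.7070, (cx,cy)=(0.9999,0.0113)
member 8 (4-5): L=1.0809, (cx,cy)=(0.2822,0.9594)
member 9 (4-6): L=0.6900, (cx,cy)=(1.0000,0.0000)
member 10 (5-6): L=1.1062, (cx,cy)=(0.3481,-0.9375)
solve A·x = −loads:
  F[0-1] = +996.5339 N (tension)
  F[0-2] = +2873.2477 N (tension)
  F[1-2] = -1053.6908 N (compression)
  F[1-3] = +619.2357 N (tension)
  F[2-3] = +1092.1565 N (tension)
  F[2-4] = +2211.7892 N (tension)
  F[3-4] = -2001.1065 N (compression)
  F[3-5] = +849.5625 N (tension)
  F[4-5] = +1942.8638 N (tension)
  F[4-6] = +935.4012 N (tension)
  F[5-6] = -2687.5456 N (compression)
  Rx@0 = -3218.4100 N
  Ry@0 = -934.8491 N
  Ry@6 = +2519.5091 N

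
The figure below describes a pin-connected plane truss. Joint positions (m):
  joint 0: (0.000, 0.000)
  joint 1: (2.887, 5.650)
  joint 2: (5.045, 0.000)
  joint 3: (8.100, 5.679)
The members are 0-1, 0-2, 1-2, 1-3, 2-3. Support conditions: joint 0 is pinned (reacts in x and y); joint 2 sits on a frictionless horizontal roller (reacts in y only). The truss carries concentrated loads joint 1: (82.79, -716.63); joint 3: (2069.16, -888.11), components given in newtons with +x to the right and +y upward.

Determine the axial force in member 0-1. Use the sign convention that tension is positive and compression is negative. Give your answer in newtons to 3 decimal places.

N=4 nodes, M=5 members, R=3 reactions → 2N=8, M+R=8
member 0 (0-1): L=6.3449, (cx,cy)=(0.4550,0.8905)
member 1 (0-2): L=5.0450, (cx,cy)=(1.0000,0.0000)
member 2 (1-2): L=6.0481, (cx,cy)=(0.3568,-0.9342)
member 3 (1-3): L=5.2131, (cx,cy)=(1.0000,0.0056)
member 4 (2-3): L=6.4486, (cx,cy)=(0.4737,0.8807)
solve A·x = −loads:
  F[0-1] = +2979.4615 N (tension)
  F[0-2] = +796.2537 N (tension)
  F[1-2] = -3592.0153 N (compression)
  F[1-3] = +2554.6003 N (tension)
  F[2-3] = -1024.5961 N (compression)
  Rx@0 = -2151.9500 N
  Ry@0 = -2653.1639 N
  Ry@2 = +4257.9039 N

2979.462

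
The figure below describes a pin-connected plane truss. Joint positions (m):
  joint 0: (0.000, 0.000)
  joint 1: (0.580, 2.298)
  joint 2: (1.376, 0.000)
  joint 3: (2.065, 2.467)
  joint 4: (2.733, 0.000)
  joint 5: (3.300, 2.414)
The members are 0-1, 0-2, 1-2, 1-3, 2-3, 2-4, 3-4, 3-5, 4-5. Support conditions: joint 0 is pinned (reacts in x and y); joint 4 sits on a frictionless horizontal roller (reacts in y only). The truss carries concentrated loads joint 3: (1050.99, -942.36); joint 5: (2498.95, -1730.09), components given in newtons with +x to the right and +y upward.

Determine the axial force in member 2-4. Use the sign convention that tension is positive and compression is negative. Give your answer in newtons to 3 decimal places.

800.596

N=6 nodes, M=9 members, R=3 reactions → 2N=12, M+R=12
member 0 (0-1): L=2.3701, (cx,cy)=(0.2447,0.9696)
member 1 (0-2): L=1.3760, (cx,cy)=(1.0000,0.0000)
member 2 (1-2): L=2.4320, (cx,cy)=(0.3273,-0.9449)
member 3 (1-3): L=1.4946, (cx,cy)=(0.9936,0.1131)
member 4 (2-3): L=2.5614, (cx,cy)=(0.2690,0.9631)
member 5 (2-4): L=1.3570, (cx,cy)=(1.0000,0.0000)
member 6 (3-4): L=2.5558, (cx,cy)=(0.2614,-0.9652)
member 7 (3-5): L=1.2361, (cx,cy)=(0.9991,-0.0429)
member 8 (4-5): L=2.4797, (cx,cy)=(0.2287,0.9735)
solve A·x = −loads:
  F[0-1] = +3387.5696 N (tension)
  F[0-2] = +2720.9370 N (tension)
  F[1-2] = -3248.1475 N (compression)
  F[1-3] = +1904.3623 N (tension)
  F[2-3] = +3186.6860 N (tension)
  F[2-4] = +800.5961 N (tension)
  F[3-4] = -4507.0252 N (compression)
  F[3-5] = +2878.9678 N (tension)
  F[4-5] = -1650.3762 N (compression)
  Rx@0 = -3549.9400 N
  Ry@0 = -3284.5672 N
  Ry@4 = +5957.0172 N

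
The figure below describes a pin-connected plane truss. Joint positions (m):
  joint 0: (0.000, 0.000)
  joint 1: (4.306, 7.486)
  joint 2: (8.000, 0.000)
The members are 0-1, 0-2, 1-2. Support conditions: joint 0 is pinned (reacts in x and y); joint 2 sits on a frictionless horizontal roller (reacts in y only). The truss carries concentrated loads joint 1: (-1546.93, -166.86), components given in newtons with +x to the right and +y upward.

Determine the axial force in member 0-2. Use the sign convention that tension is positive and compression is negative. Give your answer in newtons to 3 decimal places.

N=3 nodes, M=3 members, R=3 reactions → 2N=6, M+R=6
member 0 (0-1): L=8.6361, (cx,cy)=(0.4986,0.8668)
member 1 (0-2): L=8.0000, (cx,cy)=(1.0000,0.0000)
member 2 (1-2): L=8.3478, (cx,cy)=(0.4425,-0.8968)
solve A·x = −loads:
  F[0-1] = -1758.8104 N (compression)
  F[0-2] = -669.9766 N (compression)
  F[1-2] = +1514.0318 N (tension)
  Rx@0 = +1546.9300 N
  Ry@0 = +1524.5874 N
  Ry@2 = -1357.7274 N

-669.977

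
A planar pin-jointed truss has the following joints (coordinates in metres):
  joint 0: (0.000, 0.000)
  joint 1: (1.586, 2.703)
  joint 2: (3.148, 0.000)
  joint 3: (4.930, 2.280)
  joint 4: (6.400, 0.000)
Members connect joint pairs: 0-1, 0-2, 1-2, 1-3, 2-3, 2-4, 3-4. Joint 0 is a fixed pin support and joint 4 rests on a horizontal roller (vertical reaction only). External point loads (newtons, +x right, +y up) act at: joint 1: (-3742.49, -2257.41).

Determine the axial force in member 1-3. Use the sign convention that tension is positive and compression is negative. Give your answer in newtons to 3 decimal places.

N=5 nodes, M=7 members, R=3 reactions → 2N=10, M+R=10
member 0 (0-1): L=3.1339, (cx,cy)=(0.5061,0.8625)
member 1 (0-2): L=3.1480, (cx,cy)=(1.0000,0.0000)
member 2 (1-2): L=3.1219, (cx,cy)=(0.5003,-0.8658)
member 3 (1-3): L=3.3706, (cx,cy)=(0.9921,-0.1255)
member 4 (2-3): L=2.8938, (cx,cy)=(0.6158,0.7879)
member 5 (2-4): L=3.2520, (cx,cy)=(1.0000,0.0000)
member 6 (3-4): L=2.7128, (cx,cy)=(0.5419,-0.8405)
solve A·x = −loads:
  F[0-1] = -3801.3278 N (compression)
  F[0-2] = -1818.7460 N (compression)
  F[1-2] = +985.7987 N (tension)
  F[1-3] = +1336.0726 N (tension)
  F[2-3] = -1083.3020 N (compression)
  F[2-4] = -658.4071 N (compression)
  F[3-4] = +1215.0536 N (tension)
  Rx@0 = +3742.4900 N
  Ry@0 = +3278.6128 N
  Ry@4 = -1021.2028 N

1336.073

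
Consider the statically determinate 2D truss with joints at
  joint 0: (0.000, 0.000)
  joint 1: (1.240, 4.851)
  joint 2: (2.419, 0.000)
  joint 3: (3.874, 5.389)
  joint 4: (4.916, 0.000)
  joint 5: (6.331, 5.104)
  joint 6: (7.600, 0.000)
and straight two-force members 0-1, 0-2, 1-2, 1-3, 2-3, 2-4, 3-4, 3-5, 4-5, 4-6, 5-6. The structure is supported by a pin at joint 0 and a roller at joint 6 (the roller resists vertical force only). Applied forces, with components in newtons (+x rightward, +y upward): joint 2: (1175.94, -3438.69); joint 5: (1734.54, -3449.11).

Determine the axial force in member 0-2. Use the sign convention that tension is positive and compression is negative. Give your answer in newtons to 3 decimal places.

3359.145

N=7 nodes, M=11 members, R=3 reactions → 2N=14, M+R=14
member 0 (0-1): L=5.0070, (cx,cy)=(0.2477,0.9688)
member 1 (0-2): L=2.4190, (cx,cy)=(1.0000,0.0000)
member 2 (1-2): L=4.9922, (cx,cy)=(0.2362,-0.9717)
member 3 (1-3): L=2.6884, (cx,cy)=(0.9798,0.2001)
member 4 (2-3): L=5.5820, (cx,cy)=(0.2607,0.9654)
member 5 (2-4): L=2.4970, (cx,cy)=(1.0000,0.0000)
member 6 (3-4): L=5.4888, (cx,cy)=(0.1898,-0.9818)
member 7 (3-5): L=2.4735, (cx,cy)=(0.9933,-0.1152)
member 8 (4-5): L=5.2965, (cx,cy)=(0.2672,0.9637)
member 9 (4-6): L=2.6840, (cx,cy)=(1.0000,0.0000)
member 10 (5-6): L=5.2594, (cx,cy)=(0.2413,-0.9705)
solve A·x = −loads:
  F[0-1] = -1811.6572 N (compression)
  F[0-2] = +3359.1451 N (tension)
  F[1-2] = +1631.0411 N (tension)
  F[1-3] = -851.0803 N (compression)
  F[2-3] = +1920.1666 N (tension)
  F[2-4] = +2067.8918 N (tension)
  F[3-4] = -1713.7021 N (compression)
  F[3-5] = -8.0753 N (compression)
  F[4-5] = +1746.0001 N (tension)
  F[4-6] = +1276.1055 N (tension)
  F[5-6] = -5288.8383 N (compression)
  Rx@0 = -2910.4800 N
  Ry@0 = +1755.2212 N
  Ry@6 = +5132.5788 N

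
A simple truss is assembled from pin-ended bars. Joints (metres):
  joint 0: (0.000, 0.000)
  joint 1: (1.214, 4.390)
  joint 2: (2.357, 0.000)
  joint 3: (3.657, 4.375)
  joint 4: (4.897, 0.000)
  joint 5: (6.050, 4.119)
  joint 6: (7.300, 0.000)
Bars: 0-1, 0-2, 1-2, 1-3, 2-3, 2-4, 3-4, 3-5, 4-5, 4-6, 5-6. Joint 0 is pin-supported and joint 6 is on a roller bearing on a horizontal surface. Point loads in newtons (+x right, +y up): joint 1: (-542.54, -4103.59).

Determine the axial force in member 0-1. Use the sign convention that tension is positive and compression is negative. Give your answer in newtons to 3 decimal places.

-3888.074

N=7 nodes, M=11 members, R=3 reactions → 2N=14, M+R=14
member 0 (0-1): L=4.5548, (cx,cy)=(0.2665,0.9638)
member 1 (0-2): L=2.3570, (cx,cy)=(1.0000,0.0000)
member 2 (1-2): L=4.5364, (cx,cy)=(0.2520,-0.9677)
member 3 (1-3): L=2.4430, (cx,cy)=(1.0000,-0.0061)
member 4 (2-3): L=4.5641, (cx,cy)=(0.2848,0.9586)
member 5 (2-4): L=2.5400, (cx,cy)=(1.0000,0.0000)
member 6 (3-4): L=4.5473, (cx,cy)=(0.2727,-0.9621)
member 7 (3-5): L=2.4067, (cx,cy)=(0.9943,-0.1064)
member 8 (4-5): L=4.2773, (cx,cy)=(0.2696,0.9630)
member 9 (4-6): L=2.4030, (cx,cy)=(1.0000,0.0000)
member 10 (5-6): L=4.3045, (cx,cy)=(0.2904,-0.9569)
solve A·x = −loads:
  F[0-1] = -3888.0736 N (compression)
  F[0-2] = +493.7637 N (tension)
  F[1-2] = -365.4912 N (compression)
  F[1-3] = -401.6806 N (compression)
  F[2-3] = +368.9837 N (tension)
  F[2-4] = +296.5739 N (tension)
  F[3-4] = -347.7624 N (compression)
  F[3-5] = -202.8946 N (compression)
  F[4-5] = +347.4444 N (tension)
  F[4-6] = +108.0861 N (tension)
  F[5-6] = -372.2048 N (compression)
  Rx@0 = +542.5400 N
  Ry@0 = +3747.4246 N
  Ry@6 = +356.1654 N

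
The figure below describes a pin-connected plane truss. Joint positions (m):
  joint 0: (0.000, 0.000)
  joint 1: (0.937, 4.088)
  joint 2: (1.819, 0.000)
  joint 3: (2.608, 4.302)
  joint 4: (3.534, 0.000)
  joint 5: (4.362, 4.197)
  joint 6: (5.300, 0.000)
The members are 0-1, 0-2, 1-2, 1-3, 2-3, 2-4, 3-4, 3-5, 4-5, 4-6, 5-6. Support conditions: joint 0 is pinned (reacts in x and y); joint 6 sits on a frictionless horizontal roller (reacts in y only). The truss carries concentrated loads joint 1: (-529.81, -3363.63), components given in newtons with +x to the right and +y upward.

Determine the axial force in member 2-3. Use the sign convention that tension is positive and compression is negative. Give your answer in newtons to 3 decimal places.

209.182

N=7 nodes, M=11 members, R=3 reactions → 2N=14, M+R=14
member 0 (0-1): L=4.1940, (cx,cy)=(0.2234,0.9747)
member 1 (0-2): L=1.8190, (cx,cy)=(1.0000,0.0000)
member 2 (1-2): L=4.1821, (cx,cy)=(0.2109,-0.9775)
member 3 (1-3): L=1.6846, (cx,cy)=(0.9919,0.1270)
member 4 (2-3): L=4.3738, (cx,cy)=(0.1804,0.9836)
member 5 (2-4): L=1.7150, (cx,cy)=(1.0000,0.0000)
member 6 (3-4): L=4.4005, (cx,cy)=(0.2104,-0.9776)
member 7 (3-5): L=1.7571, (cx,cy)=(0.9982,-0.0598)
member 8 (4-5): L=4.2779, (cx,cy)=(0.1936,0.9811)
member 9 (4-6): L=1.7660, (cx,cy)=(1.0000,0.0000)
member 10 (5-6): L=4.3005, (cx,cy)=(0.2181,-0.9759)
solve A·x = −loads:
  F[0-1] = -3260.0204 N (compression)
  F[0-2] = +198.5239 N (tension)
  F[1-2] = -210.4846 N (compression)
  F[1-3] = -155.3914 N (compression)
  F[2-3] = +209.1820 N (tension)
  F[2-4] = +116.3974 N (tension)
  F[3-4] = -185.5345 N (compression)
  F[3-5] = -77.4940 N (compression)
  F[4-5] = +184.8762 N (tension)
  F[4-6] = +41.5721 N (tension)
  F[5-6] = -190.5999 N (compression)
  Rx@0 = +529.8100 N
  Ry@0 = +3177.6191 N
  Ry@6 = +186.0109 N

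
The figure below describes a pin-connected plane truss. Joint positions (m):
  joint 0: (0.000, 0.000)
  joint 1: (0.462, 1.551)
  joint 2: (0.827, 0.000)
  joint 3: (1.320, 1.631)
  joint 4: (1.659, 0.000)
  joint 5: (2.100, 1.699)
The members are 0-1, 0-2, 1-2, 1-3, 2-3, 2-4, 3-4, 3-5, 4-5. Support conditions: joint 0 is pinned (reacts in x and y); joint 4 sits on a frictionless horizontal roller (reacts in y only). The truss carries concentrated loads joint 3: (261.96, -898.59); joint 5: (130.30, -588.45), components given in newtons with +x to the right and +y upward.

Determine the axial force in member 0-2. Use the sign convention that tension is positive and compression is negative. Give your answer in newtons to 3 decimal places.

N=6 nodes, M=9 members, R=3 reactions → 2N=12, M+R=12
member 0 (0-1): L=1.6183, (cx,cy)=(0.2855,0.9584)
member 1 (0-2): L=0.8270, (cx,cy)=(1.0000,0.0000)
member 2 (1-2): L=1.5934, (cx,cy)=(0.2291,-0.9734)
member 3 (1-3): L=0.8617, (cx,cy)=(0.9957,0.0928)
member 4 (2-3): L=1.7039, (cx,cy)=(0.2893,0.9572)
member 5 (2-4): L=0.8320, (cx,cy)=(1.0000,0.0000)
member 6 (3-4): L=1.6659, (cx,cy)=(0.2035,-0.9791)
member 7 (3-5): L=0.7830, (cx,cy)=(0.9962,0.0869)
member 8 (4-5): L=1.7553, (cx,cy)=(0.2512,0.9679)
solve A·x = −loads:
  F[0-1] = +379.5820 N (tension)
  F[0-2] = +283.8982 N (tension)
  F[1-2] = -355.5425 N (compression)
  F[1-3] = +190.6307 N (tension)
  F[2-3] = +361.5532 N (tension)
  F[2-4] = +97.8410 N (tension)
  F[3-4] = -1263.5692 N (compression)
  F[3-5] = +290.6922 N (tension)
  F[4-5] = -634.0332 N (compression)
  Rx@0 = -392.2600 N
  Ry@0 = -363.7860 N
  Ry@4 = +1850.8260 N

283.898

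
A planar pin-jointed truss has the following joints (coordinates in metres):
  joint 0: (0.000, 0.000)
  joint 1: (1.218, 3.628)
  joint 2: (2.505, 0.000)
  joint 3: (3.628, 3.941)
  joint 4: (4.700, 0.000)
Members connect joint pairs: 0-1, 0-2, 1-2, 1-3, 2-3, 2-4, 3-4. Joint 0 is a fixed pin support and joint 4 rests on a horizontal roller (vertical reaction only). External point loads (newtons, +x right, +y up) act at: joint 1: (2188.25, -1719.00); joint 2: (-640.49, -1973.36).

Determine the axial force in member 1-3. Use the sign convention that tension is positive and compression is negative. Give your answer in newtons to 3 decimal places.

N=5 nodes, M=7 members, R=3 reactions → 2N=10, M+R=10
member 0 (0-1): L=3.8270, (cx,cy)=(0.3183,0.9480)
member 1 (0-2): L=2.5050, (cx,cy)=(1.0000,0.0000)
member 2 (1-2): L=3.8495, (cx,cy)=(0.3343,-0.9425)
member 3 (1-3): L=2.4302, (cx,cy)=(0.9917,0.1288)
member 4 (2-3): L=4.0979, (cx,cy)=(0.2740,0.9617)
member 5 (2-4): L=2.1950, (cx,cy)=(1.0000,0.0000)
member 6 (3-4): L=4.0842, (cx,cy)=(0.2625,-0.9649)
solve A·x = −loads:
  F[0-1] = -533.7346 N (compression)
  F[0-2] = +1717.6291 N (tension)
  F[1-2] = -1541.0435 N (compression)
  F[1-3] = -1858.3829 N (compression)
  F[2-3] = +3562.0943 N (tension)
  F[2-4] = +866.7338 N (tension)
  F[3-4] = -3302.1564 N (compression)
  Rx@0 = -1547.7600 N
  Ry@0 = +505.9813 N
  Ry@4 = +3186.3787 N

-1858.383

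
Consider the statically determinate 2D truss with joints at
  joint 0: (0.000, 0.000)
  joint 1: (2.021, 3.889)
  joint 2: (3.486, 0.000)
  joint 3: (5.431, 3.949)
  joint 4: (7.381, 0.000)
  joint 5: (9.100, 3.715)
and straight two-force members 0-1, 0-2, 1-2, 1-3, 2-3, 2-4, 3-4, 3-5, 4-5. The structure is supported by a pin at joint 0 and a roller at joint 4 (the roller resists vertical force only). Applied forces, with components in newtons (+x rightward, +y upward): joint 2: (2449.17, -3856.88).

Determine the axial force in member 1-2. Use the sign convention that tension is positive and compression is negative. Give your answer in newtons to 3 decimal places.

2140.844

N=6 nodes, M=9 members, R=3 reactions → 2N=12, M+R=12
member 0 (0-1): L=4.3828, (cx,cy)=(0.4611,0.8873)
member 1 (0-2): L=3.4860, (cx,cy)=(1.0000,0.0000)
member 2 (1-2): L=4.1558, (cx,cy)=(0.3525,-0.9358)
member 3 (1-3): L=3.4105, (cx,cy)=(0.9998,0.0176)
member 4 (2-3): L=4.4020, (cx,cy)=(0.4418,0.8971)
member 5 (2-4): L=3.8950, (cx,cy)=(1.0000,0.0000)
member 6 (3-4): L=4.4042, (cx,cy)=(0.4428,-0.8966)
member 7 (3-5): L=3.6765, (cx,cy)=(0.9980,-0.0636)
member 8 (4-5): L=4.0934, (cx,cy)=(0.4199,0.9076)
solve A·x = −loads:
  F[0-1] = -2293.7186 N (compression)
  F[0-2] = +3506.8560 N (tension)
  F[1-2] = +2140.8440 N (tension)
  F[1-3] = -1812.6583 N (compression)
  F[2-3] = +2066.0870 N (tension)
  F[2-4] = +899.4888 N (tension)
  F[3-4] = -2031.5597 N (compression)
  F[3-5] = -0.0000 N (tension)
  F[4-5] = +0.0000 N (tension)
  Rx@0 = -2449.1700 N
  Ry@0 = +2035.2998 N
  Ry@4 = +1821.5802 N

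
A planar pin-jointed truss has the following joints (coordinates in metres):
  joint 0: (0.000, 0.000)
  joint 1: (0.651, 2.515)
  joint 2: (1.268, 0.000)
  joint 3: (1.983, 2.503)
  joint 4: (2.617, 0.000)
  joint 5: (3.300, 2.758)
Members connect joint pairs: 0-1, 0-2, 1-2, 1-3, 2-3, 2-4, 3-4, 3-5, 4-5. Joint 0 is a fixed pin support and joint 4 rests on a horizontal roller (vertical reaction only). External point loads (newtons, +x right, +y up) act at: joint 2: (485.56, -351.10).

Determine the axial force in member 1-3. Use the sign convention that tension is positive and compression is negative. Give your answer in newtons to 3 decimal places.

-91.453

N=6 nodes, M=9 members, R=3 reactions → 2N=12, M+R=12
member 0 (0-1): L=2.5979, (cx,cy)=(0.2506,0.9681)
member 1 (0-2): L=1.2680, (cx,cy)=(1.0000,0.0000)
member 2 (1-2): L=2.5896, (cx,cy)=(0.2383,-0.9712)
member 3 (1-3): L=1.3321, (cx,cy)=(1.0000,-0.0090)
member 4 (2-3): L=2.6031, (cx,cy)=(0.2747,0.9615)
member 5 (2-4): L=1.3490, (cx,cy)=(1.0000,0.0000)
member 6 (3-4): L=2.5820, (cx,cy)=(0.2455,-0.9694)
member 7 (3-5): L=1.3415, (cx,cy)=(0.9818,0.1901)
member 8 (4-5): L=2.8413, (cx,cy)=(0.2404,0.9707)
solve A·x = −loads:
  F[0-1] = -186.9483 N (compression)
  F[0-2] = +532.4070 N (tension)
  F[1-2] = +187.1986 N (tension)
  F[1-3] = -91.4532 N (compression)
  F[2-3] = +176.0643 N (tension)
  F[2-4] = +43.0898 N (tension)
  F[3-4] = -175.4889 N (compression)
  F[3-5] = -0.0000 N (compression)
  F[4-5] = -0.0000 N (compression)
  Rx@0 = -485.5600 N
  Ry@0 = +180.9835 N
  Ry@4 = +170.1165 N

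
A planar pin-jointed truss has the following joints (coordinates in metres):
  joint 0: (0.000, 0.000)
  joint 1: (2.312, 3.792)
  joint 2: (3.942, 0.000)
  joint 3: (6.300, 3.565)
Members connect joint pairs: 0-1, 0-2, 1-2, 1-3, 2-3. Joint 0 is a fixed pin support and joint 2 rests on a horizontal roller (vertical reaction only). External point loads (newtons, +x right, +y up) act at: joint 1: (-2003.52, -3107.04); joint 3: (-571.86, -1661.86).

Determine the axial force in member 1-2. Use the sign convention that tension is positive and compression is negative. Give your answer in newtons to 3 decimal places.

-436.313

N=4 nodes, M=5 members, R=3 reactions → 2N=8, M+R=8
member 0 (0-1): L=4.4412, (cx,cy)=(0.5206,0.8538)
member 1 (0-2): L=3.9420, (cx,cy)=(1.0000,0.0000)
member 2 (1-2): L=4.1275, (cx,cy)=(0.3949,-0.9187)
member 3 (1-3): L=3.9945, (cx,cy)=(0.9984,-0.0568)
member 4 (2-3): L=4.2743, (cx,cy)=(0.5517,0.8341)
solve A·x = −loads:
  F[0-1] = -3203.4065 N (compression)
  F[0-2] = -907.7654 N (compression)
  F[1-2] = -436.3133 N (compression)
  F[1-3] = +509.0339 N (tension)
  F[2-3] = -1957.8104 N (compression)
  Rx@0 = +2575.3800 N
  Ry@0 = +2735.1187 N
  Ry@2 = +2033.7813 N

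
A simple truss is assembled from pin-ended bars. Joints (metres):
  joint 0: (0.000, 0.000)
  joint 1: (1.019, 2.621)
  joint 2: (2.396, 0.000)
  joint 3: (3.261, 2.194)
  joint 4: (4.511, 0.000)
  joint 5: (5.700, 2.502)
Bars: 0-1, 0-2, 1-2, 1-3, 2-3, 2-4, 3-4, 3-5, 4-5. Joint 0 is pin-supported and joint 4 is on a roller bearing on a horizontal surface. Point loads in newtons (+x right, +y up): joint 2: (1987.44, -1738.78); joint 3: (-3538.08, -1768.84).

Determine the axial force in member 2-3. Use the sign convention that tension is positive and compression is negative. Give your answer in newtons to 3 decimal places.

-2013.162

N=6 nodes, M=9 members, R=3 reactions → 2N=12, M+R=12
member 0 (0-1): L=2.8121, (cx,cy)=(0.3624,0.9320)
member 1 (0-2): L=2.3960, (cx,cy)=(1.0000,0.0000)
member 2 (1-2): L=2.9607, (cx,cy)=(0.4651,-0.8853)
member 3 (1-3): L=2.2823, (cx,cy)=(0.9823,-0.1871)
member 4 (2-3): L=2.3584, (cx,cy)=(0.3668,0.9303)
member 5 (2-4): L=2.1150, (cx,cy)=(1.0000,0.0000)
member 6 (3-4): L=2.5251, (cx,cy)=(0.4950,-0.8689)
member 7 (3-5): L=2.4584, (cx,cy)=(0.9921,0.1253)
member 8 (4-5): L=2.7701, (cx,cy)=(0.4292,0.9032)
solve A·x = −loads:
  F[0-1] = -3246.8463 N (compression)
  F[0-2] = -374.1113 N (compression)
  F[1-2] = +4079.7393 N (tension)
  F[1-3] = -3129.2378 N (compression)
  F[2-3] = -2013.1617 N (compression)
  F[2-4] = +274.2911 N (tension)
  F[3-4] = -554.0902 N (compression)
  F[3-5] = -0.0000 N (tension)
  F[4-5] = +0.0000 N (tension)
  Rx@0 = +1550.6400 N
  Ry@0 = +3026.1843 N
  Ry@4 = +481.4357 N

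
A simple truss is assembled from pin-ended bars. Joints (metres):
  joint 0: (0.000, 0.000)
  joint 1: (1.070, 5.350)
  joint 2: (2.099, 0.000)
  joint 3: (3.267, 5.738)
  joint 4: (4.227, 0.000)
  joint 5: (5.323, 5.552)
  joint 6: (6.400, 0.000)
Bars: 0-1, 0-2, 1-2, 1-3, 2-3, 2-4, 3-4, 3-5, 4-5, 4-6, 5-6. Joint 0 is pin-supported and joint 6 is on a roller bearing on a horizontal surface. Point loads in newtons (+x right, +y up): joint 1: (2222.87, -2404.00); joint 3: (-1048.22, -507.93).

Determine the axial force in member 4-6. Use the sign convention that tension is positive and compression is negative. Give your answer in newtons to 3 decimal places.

306.415

N=7 nodes, M=11 members, R=3 reactions → 2N=14, M+R=14
member 0 (0-1): L=5.4560, (cx,cy)=(0.1961,0.9806)
member 1 (0-2): L=2.0990, (cx,cy)=(1.0000,0.0000)
member 2 (1-2): L=5.4481, (cx,cy)=(0.1889,-0.9820)
member 3 (1-3): L=2.2310, (cx,cy)=(0.9848,0.1739)
member 4 (2-3): L=5.8557, (cx,cy)=(0.1995,0.9799)
member 5 (2-4): L=2.1280, (cx,cy)=(1.0000,0.0000)
member 6 (3-4): L=5.8178, (cx,cy)=(0.1650,-0.9863)
member 7 (3-5): L=2.0644, (cx,cy)=(0.9959,-0.0901)
member 8 (4-5): L=5.6591, (cx,cy)=(0.1937,0.9811)
member 9 (4-6): L=2.1730, (cx,cy)=(1.0000,0.0000)
member 10 (5-6): L=5.6555, (cx,cy)=(0.1904,-0.9817)
solve A·x = −loads:
  F[0-1] = -1358.7288 N (compression)
  F[0-2] = +1441.1186 N (tension)
  F[1-2] = -1488.4269 N (compression)
  F[1-3] = -2242.3843 N (compression)
  F[2-3] = +1491.6109 N (tension)
  F[2-4] = +862.4687 N (tension)
  F[3-4] = -1545.8292 N (compression)
  F[3-5] = -609.8685 N (compression)
  F[4-5] = +1554.0614 N (tension)
  F[4-6] = +306.4148 N (tension)
  F[5-6] = -1609.0321 N (compression)
  Rx@0 = -1174.6500 N
  Ry@0 = +1332.3432 N
  Ry@6 = +1579.5868 N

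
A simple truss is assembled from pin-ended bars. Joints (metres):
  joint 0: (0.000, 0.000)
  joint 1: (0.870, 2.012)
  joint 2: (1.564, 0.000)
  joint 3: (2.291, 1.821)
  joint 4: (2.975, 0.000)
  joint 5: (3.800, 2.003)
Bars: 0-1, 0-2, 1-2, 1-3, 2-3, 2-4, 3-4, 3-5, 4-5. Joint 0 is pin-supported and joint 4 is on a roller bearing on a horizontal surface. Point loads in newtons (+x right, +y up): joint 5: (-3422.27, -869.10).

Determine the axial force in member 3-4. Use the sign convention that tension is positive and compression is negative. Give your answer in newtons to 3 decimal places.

1788.433

N=6 nodes, M=9 members, R=3 reactions → 2N=12, M+R=12
member 0 (0-1): L=2.1920, (cx,cy)=(0.3969,0.9179)
member 1 (0-2): L=1.5640, (cx,cy)=(1.0000,0.0000)
member 2 (1-2): L=2.1283, (cx,cy)=(0.3261,-0.9453)
member 3 (1-3): L=1.4338, (cx,cy)=(0.9911,-0.1332)
member 4 (2-3): L=1.9608, (cx,cy)=(0.3708,0.9287)
member 5 (2-4): L=1.4110, (cx,cy)=(1.0000,0.0000)
member 6 (3-4): L=1.9452, (cx,cy)=(0.3516,-0.9361)
member 7 (3-5): L=1.5199, (cx,cy)=(0.9928,0.1197)
member 8 (4-5): L=2.1662, (cx,cy)=(0.3808,0.9246)
solve A·x = −loads:
  F[0-1] = -2247.7418 N (compression)
  F[0-2] = -2530.1629 N (compression)
  F[1-2] = +2421.5217 N (tension)
  F[1-3] = -1696.8344 N (compression)
  F[2-3] = -2464.8570 N (compression)
  F[2-4] = -826.6515 N (compression)
  F[3-4] = +1788.4329 N (tension)
  F[3-5] = -3247.8540 N (compression)
  F[4-5] = -519.3328 N (compression)
  Rx@0 = +3422.2700 N
  Ry@0 = +2063.1258 N
  Ry@4 = -1194.0258 N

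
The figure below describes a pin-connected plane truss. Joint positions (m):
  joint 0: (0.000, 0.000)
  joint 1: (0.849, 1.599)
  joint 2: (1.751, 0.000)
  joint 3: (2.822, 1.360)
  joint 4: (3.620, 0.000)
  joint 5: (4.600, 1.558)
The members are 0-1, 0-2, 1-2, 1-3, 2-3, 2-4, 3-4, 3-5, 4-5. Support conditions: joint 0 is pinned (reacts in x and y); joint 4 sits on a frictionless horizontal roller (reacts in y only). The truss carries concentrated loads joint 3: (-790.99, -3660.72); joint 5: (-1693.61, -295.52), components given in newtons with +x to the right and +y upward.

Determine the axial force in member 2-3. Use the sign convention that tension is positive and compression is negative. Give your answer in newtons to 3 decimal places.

-2549.076

N=6 nodes, M=9 members, R=3 reactions → 2N=12, M+R=12
member 0 (0-1): L=1.8104, (cx,cy)=(0.4690,0.8832)
member 1 (0-2): L=1.7510, (cx,cy)=(1.0000,0.0000)
member 2 (1-2): L=1.8359, (cx,cy)=(0.4913,-0.8710)
member 3 (1-3): L=1.9874, (cx,cy)=(0.9927,-0.1203)
member 4 (2-3): L=1.7311, (cx,cy)=(0.6187,0.7856)
member 5 (2-4): L=1.8690, (cx,cy)=(1.0000,0.0000)
member 6 (3-4): L=1.5768, (cx,cy)=(0.5061,-0.8625)
member 7 (3-5): L=1.7890, (cx,cy)=(0.9939,0.1107)
member 8 (4-5): L=1.8406, (cx,cy)=(0.5324,0.8465)
solve A·x = −loads:
  F[0-1] = -1984.8312 N (compression)
  F[0-2] = -1553.8069 N (compression)
  F[1-2] = +2299.3069 N (tension)
  F[1-3] = -2075.5539 N (compression)
  F[2-3] = -2549.0762 N (compression)
  F[2-4] = +1152.9757 N (tension)
  F[3-4] = -2421.1586 N (compression)
  F[3-5] = -1631.3139 N (compression)
  F[4-5] = -135.8245 N (compression)
  Rx@0 = +2484.6000 N
  Ry@0 = +1753.0485 N
  Ry@4 = +2203.1915 N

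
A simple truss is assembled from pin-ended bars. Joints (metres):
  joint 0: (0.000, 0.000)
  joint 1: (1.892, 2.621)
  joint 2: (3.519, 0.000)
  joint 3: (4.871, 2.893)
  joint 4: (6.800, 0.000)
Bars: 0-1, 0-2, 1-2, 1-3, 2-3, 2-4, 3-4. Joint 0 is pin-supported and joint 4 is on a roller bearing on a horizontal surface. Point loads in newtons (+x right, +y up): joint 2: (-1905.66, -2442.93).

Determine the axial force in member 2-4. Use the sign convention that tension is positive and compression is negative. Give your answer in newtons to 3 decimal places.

842.957

N=5 nodes, M=7 members, R=3 reactions → 2N=10, M+R=10
member 0 (0-1): L=3.2325, (cx,cy)=(0.5853,0.8108)
member 1 (0-2): L=3.5190, (cx,cy)=(1.0000,0.0000)
member 2 (1-2): L=3.0849, (cx,cy)=(0.5274,-0.8496)
member 3 (1-3): L=2.9914, (cx,cy)=(0.9959,0.0909)
member 4 (2-3): L=3.1933, (cx,cy)=(0.4234,0.9060)
member 5 (2-4): L=3.2810, (cx,cy)=(1.0000,0.0000)
member 6 (3-4): L=3.4771, (cx,cy)=(0.5548,-0.8320)
solve A·x = −loads:
  F[0-1] = -1453.7342 N (compression)
  F[0-2] = -1054.7915 N (compression)
  F[1-2] = +1226.3992 N (tension)
  F[1-3] = -1503.9053 N (compression)
  F[2-3] = +1546.4001 N (tension)
  F[2-4] = +842.9565 N (tension)
  F[3-4] = -1519.4797 N (compression)
  Rx@0 = +1905.6600 N
  Ry@0 = +1178.7137 N
  Ry@4 = +1264.2163 N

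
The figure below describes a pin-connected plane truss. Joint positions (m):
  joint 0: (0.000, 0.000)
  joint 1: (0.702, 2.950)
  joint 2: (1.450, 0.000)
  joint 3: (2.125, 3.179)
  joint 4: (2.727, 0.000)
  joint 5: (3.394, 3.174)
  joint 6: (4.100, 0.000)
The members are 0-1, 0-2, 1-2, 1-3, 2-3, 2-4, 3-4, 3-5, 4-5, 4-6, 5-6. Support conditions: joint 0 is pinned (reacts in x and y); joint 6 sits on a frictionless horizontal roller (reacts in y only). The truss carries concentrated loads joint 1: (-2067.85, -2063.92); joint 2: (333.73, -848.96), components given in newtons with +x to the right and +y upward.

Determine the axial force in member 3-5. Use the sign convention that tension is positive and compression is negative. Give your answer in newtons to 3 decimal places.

N=7 nodes, M=11 members, R=3 reactions → 2N=14, M+R=14
member 0 (0-1): L=3.0324, (cx,cy)=(0.2315,0.9728)
member 1 (0-2): L=1.4500, (cx,cy)=(1.0000,0.0000)
member 2 (1-2): L=3.0434, (cx,cy)=(0.2458,-0.9693)
member 3 (1-3): L=1.4413, (cx,cy)=(0.9873,0.1589)
member 4 (2-3): L=3.2499, (cx,cy)=(0.2077,0.9782)
member 5 (2-4): L=1.2770, (cx,cy)=(1.0000,0.0000)
member 6 (3-4): L=3.2355, (cx,cy)=(0.1861,-0.9825)
member 7 (3-5): L=1.2690, (cx,cy)=(1.0000,-0.0039)
member 8 (4-5): L=3.2433, (cx,cy)=(0.2057,0.9786)
member 9 (4-6): L=1.3730, (cx,cy)=(1.0000,0.0000)
member 10 (5-6): L=3.2516, (cx,cy)=(0.2171,-0.9761)
solve A·x = −loads:
  F[0-1] = -3851.7321 N (compression)
  F[0-2] = -842.4377 N (compression)
  F[1-2] = +1855.9779 N (tension)
  F[1-3] = +729.2664 N (tension)
  F[2-3] = -971.2672 N (compression)
  F[2-4] = -518.2700 N (compression)
  F[3-4] = +847.5979 N (tension)
  F[3-5] = +360.5679 N (tension)
  F[4-5] = -850.9872 N (compression)
  F[4-6] = -185.5570 N (compression)
  F[5-6] = +854.6058 N (tension)
  Rx@0 = +1734.1200 N
  Ry@0 = +3747.0980 N
  Ry@6 = -834.2180 N

360.568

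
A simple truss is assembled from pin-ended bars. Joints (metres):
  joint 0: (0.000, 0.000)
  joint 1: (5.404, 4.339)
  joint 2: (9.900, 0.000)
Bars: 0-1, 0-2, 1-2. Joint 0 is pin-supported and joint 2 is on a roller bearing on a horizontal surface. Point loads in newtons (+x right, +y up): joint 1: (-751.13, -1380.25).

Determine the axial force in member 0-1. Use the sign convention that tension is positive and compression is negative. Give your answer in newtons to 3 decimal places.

N=3 nodes, M=3 members, R=3 reactions → 2N=6, M+R=6
member 0 (0-1): L=6.9304, (cx,cy)=(0.7798,0.6261)
member 1 (0-2): L=9.9000, (cx,cy)=(1.0000,0.0000)
member 2 (1-2): L=6.2483, (cx,cy)=(0.7196,-0.6944)
solve A·x = −loads:
  F[0-1] = -1527.0088 N (compression)
  F[0-2] = +439.5635 N (tension)
  F[1-2] = -610.8793 N (compression)
  Rx@0 = +751.1300 N
  Ry@0 = +956.0361 N
  Ry@2 = +424.2139 N

-1527.009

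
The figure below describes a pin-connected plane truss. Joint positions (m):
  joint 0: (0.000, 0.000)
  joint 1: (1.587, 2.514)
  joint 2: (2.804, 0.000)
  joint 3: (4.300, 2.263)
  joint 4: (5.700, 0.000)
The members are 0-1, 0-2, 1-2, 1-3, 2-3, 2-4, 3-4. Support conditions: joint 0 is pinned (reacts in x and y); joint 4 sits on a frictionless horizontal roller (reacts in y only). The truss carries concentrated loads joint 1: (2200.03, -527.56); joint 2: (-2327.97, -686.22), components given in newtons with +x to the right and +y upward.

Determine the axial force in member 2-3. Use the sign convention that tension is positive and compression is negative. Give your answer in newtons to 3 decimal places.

1549.356

N=5 nodes, M=7 members, R=3 reactions → 2N=10, M+R=10
member 0 (0-1): L=2.9730, (cx,cy)=(0.5338,0.8456)
member 1 (0-2): L=2.8040, (cx,cy)=(1.0000,0.0000)
member 2 (1-2): L=2.7931, (cx,cy)=(0.4357,-0.9001)
member 3 (1-3): L=2.7246, (cx,cy)=(0.9957,-0.0921)
member 4 (2-3): L=2.7128, (cx,cy)=(0.5515,0.8342)
member 5 (2-4): L=2.8960, (cx,cy)=(1.0000,0.0000)
member 6 (3-4): L=2.6610, (cx,cy)=(0.5261,-0.8504)
solve A·x = −loads:
  F[0-1] = +285.0076 N (tension)
  F[0-2] = -280.0779 N (compression)
  F[1-2] = -673.5507 N (compression)
  F[1-3] = -1761.9050 N (compression)
  F[2-3] = +1549.3557 N (tension)
  F[2-4] = +899.9995 N (tension)
  F[3-4] = -1710.6719 N (compression)
  Rx@0 = +127.9400 N
  Ry@0 = -241.0049 N
  Ry@4 = +1454.7849 N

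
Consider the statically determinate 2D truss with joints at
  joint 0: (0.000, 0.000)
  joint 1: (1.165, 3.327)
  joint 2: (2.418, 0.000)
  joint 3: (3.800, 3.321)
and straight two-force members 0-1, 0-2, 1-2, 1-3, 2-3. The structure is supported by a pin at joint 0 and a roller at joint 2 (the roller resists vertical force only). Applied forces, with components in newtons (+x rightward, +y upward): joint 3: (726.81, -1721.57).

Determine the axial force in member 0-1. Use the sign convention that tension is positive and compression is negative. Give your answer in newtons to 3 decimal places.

N=4 nodes, M=5 members, R=3 reactions → 2N=8, M+R=8
member 0 (0-1): L=3.5251, (cx,cy)=(0.3305,0.9438)
member 1 (0-2): L=2.4180, (cx,cy)=(1.0000,0.0000)
member 2 (1-2): L=3.5551, (cx,cy)=(0.3524,-0.9358)
member 3 (1-3): L=2.6350, (cx,cy)=(1.0000,-0.0023)
member 4 (2-3): L=3.5971, (cx,cy)=(0.3842,0.9232)
solve A·x = −loads:
  F[0-1] = +2100.2055 N (tension)
  F[0-2] = +32.7143 N (tension)
  F[1-2] = -2121.6193 N (compression)
  F[1-3] = +1441.8611 N (tension)
  F[2-3] = -1861.1293 N (compression)
  Rx@0 = -726.8100 N
  Ry@0 = -1982.1943 N
  Ry@2 = +3703.7643 N

2100.205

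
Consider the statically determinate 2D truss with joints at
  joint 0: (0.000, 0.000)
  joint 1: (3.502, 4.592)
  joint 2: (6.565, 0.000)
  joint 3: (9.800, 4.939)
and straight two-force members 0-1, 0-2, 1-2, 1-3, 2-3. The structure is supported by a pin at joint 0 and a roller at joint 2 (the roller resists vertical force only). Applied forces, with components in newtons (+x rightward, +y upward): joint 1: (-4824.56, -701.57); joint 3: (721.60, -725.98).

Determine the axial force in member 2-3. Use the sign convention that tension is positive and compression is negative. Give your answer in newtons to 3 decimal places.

N=4 nodes, M=5 members, R=3 reactions → 2N=8, M+R=8
member 0 (0-1): L=5.7750, (cx,cy)=(0.6064,0.7952)
member 1 (0-2): L=6.5650, (cx,cy)=(1.0000,0.0000)
member 2 (1-2): L=5.5198, (cx,cy)=(0.5549,-0.8319)
member 3 (1-3): L=6.3076, (cx,cy)=(0.9985,0.0550)
member 4 (2-3): L=5.9041, (cx,cy)=(0.5479,0.8365)
solve A·x = −loads:
  F[0-1] = -3523.0114 N (compression)
  F[0-2] = -1966.5764 N (compression)
  F[1-2] = +2606.2777 N (tension)
  F[1-3] = +1243.8126 N (tension)
  F[2-3] = -949.6440 N (compression)
  Rx@0 = +4102.9600 N
  Ry@0 = +2801.3345 N
  Ry@2 = -1373.7845 N

-949.644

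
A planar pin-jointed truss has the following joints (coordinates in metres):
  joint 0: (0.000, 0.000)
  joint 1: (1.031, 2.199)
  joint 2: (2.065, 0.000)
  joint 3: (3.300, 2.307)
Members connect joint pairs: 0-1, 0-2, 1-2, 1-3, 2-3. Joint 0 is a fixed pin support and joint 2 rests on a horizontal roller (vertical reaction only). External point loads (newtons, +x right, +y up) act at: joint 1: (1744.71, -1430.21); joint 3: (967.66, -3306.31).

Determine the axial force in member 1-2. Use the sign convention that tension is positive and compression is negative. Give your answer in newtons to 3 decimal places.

N=4 nodes, M=5 members, R=3 reactions → 2N=8, M+R=8
member 0 (0-1): L=2.4287, (cx,cy)=(0.4245,0.9054)
member 1 (0-2): L=2.0650, (cx,cy)=(1.0000,0.0000)
member 2 (1-2): L=2.4300, (cx,cy)=(0.4255,-0.9049)
member 3 (1-3): L=2.2716, (cx,cy)=(0.9989,0.0475)
member 4 (2-3): L=2.6168, (cx,cy)=(0.4720,0.8816)
solve A·x = −loads:
  F[0-1] = +4638.9576 N (tension)
  F[0-2] = +743.0967 N (tension)
  F[1-2] = -6074.0674 N (compression)
  F[1-3] = +2812.3782 N (tension)
  F[2-3] = -3901.9246 N (compression)
  Rx@0 = -2712.3700 N
  Ry@0 = -4200.2250 N
  Ry@2 = +8936.7450 N

-6074.067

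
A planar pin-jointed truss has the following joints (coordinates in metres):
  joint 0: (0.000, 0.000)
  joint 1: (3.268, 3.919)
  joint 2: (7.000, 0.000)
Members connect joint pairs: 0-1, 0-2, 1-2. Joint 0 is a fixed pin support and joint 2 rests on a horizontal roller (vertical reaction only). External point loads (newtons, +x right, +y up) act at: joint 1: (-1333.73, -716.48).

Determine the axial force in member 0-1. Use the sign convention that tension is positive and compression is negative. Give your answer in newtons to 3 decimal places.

N=3 nodes, M=3 members, R=3 reactions → 2N=6, M+R=6
member 0 (0-1): L=5.1028, (cx,cy)=(0.6404,0.7680)
member 1 (0-2): L=7.0000, (cx,cy)=(1.0000,0.0000)
member 2 (1-2): L=5.4117, (cx,cy)=(0.6896,-0.7242)
solve A·x = −loads:
  F[0-1] = -1469.6175 N (compression)
  F[0-2] = -392.5356 N (compression)
  F[1-2] = +569.2071 N (tension)
  Rx@0 = +1333.7300 N
  Ry@0 = +1128.6845 N
  Ry@2 = -412.2045 N

-1469.617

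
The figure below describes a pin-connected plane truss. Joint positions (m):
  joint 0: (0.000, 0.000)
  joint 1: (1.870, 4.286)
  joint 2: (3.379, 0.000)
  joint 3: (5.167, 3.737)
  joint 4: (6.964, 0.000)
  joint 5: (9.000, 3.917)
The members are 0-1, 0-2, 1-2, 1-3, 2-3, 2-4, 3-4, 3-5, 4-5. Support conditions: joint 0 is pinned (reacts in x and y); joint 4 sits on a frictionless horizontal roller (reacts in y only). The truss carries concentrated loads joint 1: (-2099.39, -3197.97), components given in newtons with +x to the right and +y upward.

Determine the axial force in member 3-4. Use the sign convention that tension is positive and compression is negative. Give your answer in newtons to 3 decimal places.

480.838

N=6 nodes, M=9 members, R=3 reactions → 2N=12, M+R=12
member 0 (0-1): L=4.6762, (cx,cy)=(0.3999,0.9166)
member 1 (0-2): L=3.3790, (cx,cy)=(1.0000,0.0000)
member 2 (1-2): L=4.5439, (cx,cy)=(0.3321,-0.9432)
member 3 (1-3): L=3.3424, (cx,cy)=(0.9864,-0.1643)
member 4 (2-3): L=4.1427, (cx,cy)=(0.4316,0.9021)
member 5 (2-4): L=3.5850, (cx,cy)=(1.0000,0.0000)
member 6 (3-4): L=4.1466, (cx,cy)=(0.4334,-0.9012)
member 7 (3-5): L=3.8372, (cx,cy)=(0.9989,0.0469)
member 8 (4-5): L=4.4145, (cx,cy)=(0.4612,0.8873)
solve A·x = −loads:
  F[0-1] = -3961.8933 N (compression)
  F[0-2] = -515.0339 N (compression)
  F[1-2] = +391.4415 N (tension)
  F[1-3] = +390.3398 N (tension)
  F[2-3] = -409.3117 N (compression)
  F[2-4] = -208.3790 N (compression)
  F[3-4] = +480.8384 N (tension)
  F[3-5] = -0.0000 N (compression)
  F[4-5] = +0.0000 N (tension)
  Rx@0 = +2099.3900 N
  Ry@0 = +3631.3103 N
  Ry@4 = -433.3403 N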